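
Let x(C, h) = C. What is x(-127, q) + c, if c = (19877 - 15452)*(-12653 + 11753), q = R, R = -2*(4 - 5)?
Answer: -3982627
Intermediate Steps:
R = 2 (R = -2*(-1) = 2)
q = 2
c = -3982500 (c = 4425*(-900) = -3982500)
x(-127, q) + c = -127 - 3982500 = -3982627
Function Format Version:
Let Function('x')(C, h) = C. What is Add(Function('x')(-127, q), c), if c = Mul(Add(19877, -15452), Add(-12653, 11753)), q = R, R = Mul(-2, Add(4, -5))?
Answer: -3982627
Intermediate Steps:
R = 2 (R = Mul(-2, -1) = 2)
q = 2
c = -3982500 (c = Mul(4425, -900) = -3982500)
Add(Function('x')(-127, q), c) = Add(-127, -3982500) = -3982627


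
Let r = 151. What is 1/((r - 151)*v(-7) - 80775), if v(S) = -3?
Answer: -1/80775 ≈ -1.2380e-5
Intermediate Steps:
1/((r - 151)*v(-7) - 80775) = 1/((151 - 151)*(-3) - 80775) = 1/(0*(-3) - 80775) = 1/(0 - 80775) = 1/(-80775) = -1/80775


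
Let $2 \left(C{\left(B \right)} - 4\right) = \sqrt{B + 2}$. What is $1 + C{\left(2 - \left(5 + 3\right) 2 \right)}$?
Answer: $5 + i \sqrt{3} \approx 5.0 + 1.732 i$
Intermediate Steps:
$C{\left(B \right)} = 4 + \frac{\sqrt{2 + B}}{2}$ ($C{\left(B \right)} = 4 + \frac{\sqrt{B + 2}}{2} = 4 + \frac{\sqrt{2 + B}}{2}$)
$1 + C{\left(2 - \left(5 + 3\right) 2 \right)} = 1 + \left(4 + \frac{\sqrt{2 + \left(2 - \left(5 + 3\right) 2\right)}}{2}\right) = 1 + \left(4 + \frac{\sqrt{2 + \left(2 - 8 \cdot 2\right)}}{2}\right) = 1 + \left(4 + \frac{\sqrt{2 + \left(2 - 16\right)}}{2}\right) = 1 + \left(4 + \frac{\sqrt{2 - 14}}{2}\right) = 1 + \left(4 + \frac{\sqrt{-12}}{2}\right) = 1 + \left(4 + \frac{2 i \sqrt{3}}{2}\right) = 1 + \left(4 + i \sqrt{3}\right) = 5 + i \sqrt{3}$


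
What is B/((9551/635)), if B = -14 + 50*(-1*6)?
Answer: -199390/9551 ≈ -20.876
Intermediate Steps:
B = -314 (B = -14 + 50*(-6) = -14 - 300 = -314)
B/((9551/635)) = -314/(9551/635) = -314/(9551*(1/635)) = -314/9551/635 = -314*635/9551 = -199390/9551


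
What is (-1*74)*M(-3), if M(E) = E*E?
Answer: -666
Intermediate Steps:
M(E) = E²
(-1*74)*M(-3) = -1*74*(-3)² = -74*9 = -666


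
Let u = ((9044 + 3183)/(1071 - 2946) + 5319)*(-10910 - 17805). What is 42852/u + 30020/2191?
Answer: 858636008444890/62668556467937 ≈ 13.701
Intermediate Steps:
u = -57205437214/375 (u = (12227/(-1875) + 5319)*(-28715) = (12227*(-1/1875) + 5319)*(-28715) = (-12227/1875 + 5319)*(-28715) = (9960898/1875)*(-28715) = -57205437214/375 ≈ -1.5255e+8)
42852/u + 30020/2191 = 42852/(-57205437214/375) + 30020/2191 = 42852*(-375/57205437214) + 30020*(1/2191) = -8034750/28602718607 + 30020/2191 = 858636008444890/62668556467937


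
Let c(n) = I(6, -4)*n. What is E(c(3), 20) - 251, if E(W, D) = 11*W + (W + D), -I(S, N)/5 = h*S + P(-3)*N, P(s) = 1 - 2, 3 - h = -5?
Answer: -9591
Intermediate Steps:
h = 8 (h = 3 - 1*(-5) = 3 + 5 = 8)
P(s) = -1
I(S, N) = -40*S + 5*N (I(S, N) = -5*(8*S - N) = -5*(-N + 8*S) = -40*S + 5*N)
c(n) = -260*n (c(n) = (-40*6 + 5*(-4))*n = (-240 - 20)*n = -260*n)
E(W, D) = D + 12*W (E(W, D) = 11*W + (D + W) = D + 12*W)
E(c(3), 20) - 251 = (20 + 12*(-260*3)) - 251 = (20 + 12*(-780)) - 251 = (20 - 9360) - 251 = -9340 - 251 = -9591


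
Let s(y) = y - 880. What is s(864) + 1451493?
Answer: 1451477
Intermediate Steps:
s(y) = -880 + y
s(864) + 1451493 = (-880 + 864) + 1451493 = -16 + 1451493 = 1451477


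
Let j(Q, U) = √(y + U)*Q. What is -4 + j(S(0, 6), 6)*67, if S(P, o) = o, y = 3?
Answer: 1202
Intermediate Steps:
j(Q, U) = Q*√(3 + U) (j(Q, U) = √(3 + U)*Q = Q*√(3 + U))
-4 + j(S(0, 6), 6)*67 = -4 + (6*√(3 + 6))*67 = -4 + (6*√9)*67 = -4 + (6*3)*67 = -4 + 18*67 = -4 + 1206 = 1202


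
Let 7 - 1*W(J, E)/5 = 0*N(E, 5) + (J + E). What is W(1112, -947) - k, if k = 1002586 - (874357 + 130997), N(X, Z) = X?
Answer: 1978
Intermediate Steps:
k = -2768 (k = 1002586 - 1*1005354 = 1002586 - 1005354 = -2768)
W(J, E) = 35 - 5*E - 5*J (W(J, E) = 35 - 5*(0*E + (J + E)) = 35 - 5*(0 + (E + J)) = 35 - 5*(E + J) = 35 + (-5*E - 5*J) = 35 - 5*E - 5*J)
W(1112, -947) - k = (35 - 5*(-947) - 5*1112) - 1*(-2768) = (35 + 4735 - 5560) + 2768 = -790 + 2768 = 1978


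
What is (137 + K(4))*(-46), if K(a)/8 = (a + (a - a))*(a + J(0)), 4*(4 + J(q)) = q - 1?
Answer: -5934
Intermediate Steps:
J(q) = -17/4 + q/4 (J(q) = -4 + (q - 1)/4 = -4 + (-1 + q)/4 = -4 + (-¼ + q/4) = -17/4 + q/4)
K(a) = 8*a*(-17/4 + a) (K(a) = 8*((a + (a - a))*(a + (-17/4 + (¼)*0))) = 8*((a + 0)*(a + (-17/4 + 0))) = 8*(a*(a - 17/4)) = 8*(a*(-17/4 + a)) = 8*a*(-17/4 + a))
(137 + K(4))*(-46) = (137 + 2*4*(-17 + 4*4))*(-46) = (137 + 2*4*(-17 + 16))*(-46) = (137 + 2*4*(-1))*(-46) = (137 - 8)*(-46) = 129*(-46) = -5934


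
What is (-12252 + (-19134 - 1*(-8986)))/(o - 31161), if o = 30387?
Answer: 11200/387 ≈ 28.941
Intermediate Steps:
(-12252 + (-19134 - 1*(-8986)))/(o - 31161) = (-12252 + (-19134 - 1*(-8986)))/(30387 - 31161) = (-12252 + (-19134 + 8986))/(-774) = (-12252 - 10148)*(-1/774) = -22400*(-1/774) = 11200/387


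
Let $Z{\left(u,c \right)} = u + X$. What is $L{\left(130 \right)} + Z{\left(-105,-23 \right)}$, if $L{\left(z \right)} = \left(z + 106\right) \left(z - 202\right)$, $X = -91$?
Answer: $-17188$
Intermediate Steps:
$L{\left(z \right)} = \left(-202 + z\right) \left(106 + z\right)$ ($L{\left(z \right)} = \left(106 + z\right) \left(-202 + z\right) = \left(-202 + z\right) \left(106 + z\right)$)
$Z{\left(u,c \right)} = -91 + u$ ($Z{\left(u,c \right)} = u - 91 = -91 + u$)
$L{\left(130 \right)} + Z{\left(-105,-23 \right)} = \left(-21412 + 130^{2} - 12480\right) - 196 = \left(-21412 + 16900 - 12480\right) - 196 = -16992 - 196 = -17188$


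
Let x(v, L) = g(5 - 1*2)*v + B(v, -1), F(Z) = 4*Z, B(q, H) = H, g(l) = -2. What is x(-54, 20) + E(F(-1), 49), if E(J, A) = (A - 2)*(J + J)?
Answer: -269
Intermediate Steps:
E(J, A) = 2*J*(-2 + A) (E(J, A) = (-2 + A)*(2*J) = 2*J*(-2 + A))
x(v, L) = -1 - 2*v (x(v, L) = -2*v - 1 = -1 - 2*v)
x(-54, 20) + E(F(-1), 49) = (-1 - 2*(-54)) + 2*(4*(-1))*(-2 + 49) = (-1 + 108) + 2*(-4)*47 = 107 - 376 = -269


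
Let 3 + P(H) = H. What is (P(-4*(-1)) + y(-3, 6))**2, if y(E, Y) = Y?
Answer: 49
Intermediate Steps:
P(H) = -3 + H
(P(-4*(-1)) + y(-3, 6))**2 = ((-3 - 4*(-1)) + 6)**2 = ((-3 + 4) + 6)**2 = (1 + 6)**2 = 7**2 = 49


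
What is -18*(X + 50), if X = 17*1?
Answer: -1206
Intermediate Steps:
X = 17
-18*(X + 50) = -18*(17 + 50) = -18*67 = -1206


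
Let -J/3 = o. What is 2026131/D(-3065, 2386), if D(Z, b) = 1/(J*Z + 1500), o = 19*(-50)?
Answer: -17695721621250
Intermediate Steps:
o = -950
J = 2850 (J = -3*(-950) = 2850)
D(Z, b) = 1/(1500 + 2850*Z) (D(Z, b) = 1/(2850*Z + 1500) = 1/(1500 + 2850*Z))
2026131/D(-3065, 2386) = 2026131/((1/(150*(10 + 19*(-3065))))) = 2026131/((1/(150*(10 - 58235)))) = 2026131/(((1/150)/(-58225))) = 2026131/(((1/150)*(-1/58225))) = 2026131/(-1/8733750) = 2026131*(-8733750) = -17695721621250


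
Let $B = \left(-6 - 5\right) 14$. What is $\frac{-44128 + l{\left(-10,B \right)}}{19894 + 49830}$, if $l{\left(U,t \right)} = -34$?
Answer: $- \frac{22081}{34862} \approx -0.63338$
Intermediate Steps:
$B = -154$ ($B = \left(-6 - 5\right) 14 = \left(-11\right) 14 = -154$)
$\frac{-44128 + l{\left(-10,B \right)}}{19894 + 49830} = \frac{-44128 - 34}{19894 + 49830} = - \frac{44162}{69724} = \left(-44162\right) \frac{1}{69724} = - \frac{22081}{34862}$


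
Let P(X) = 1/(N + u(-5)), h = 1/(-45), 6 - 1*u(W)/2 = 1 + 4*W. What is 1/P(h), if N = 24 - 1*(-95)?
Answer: 169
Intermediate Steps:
u(W) = 10 - 8*W (u(W) = 12 - 2*(1 + 4*W) = 12 + (-2 - 8*W) = 10 - 8*W)
N = 119 (N = 24 + 95 = 119)
h = -1/45 ≈ -0.022222
P(X) = 1/169 (P(X) = 1/(119 + (10 - 8*(-5))) = 1/(119 + (10 + 40)) = 1/(119 + 50) = 1/169)
1/P(h) = 1/(1/169) = 169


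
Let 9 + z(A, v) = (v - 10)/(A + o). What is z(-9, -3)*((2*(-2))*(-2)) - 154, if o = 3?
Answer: -626/3 ≈ -208.67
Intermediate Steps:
z(A, v) = -9 + (-10 + v)/(3 + A) (z(A, v) = -9 + (v - 10)/(A + 3) = -9 + (-10 + v)/(3 + A))
z(-9, -3)*((2*(-2))*(-2)) - 154 = ((-37 - 3 - 9*(-9))/(3 - 9))*((2*(-2))*(-2)) - 154 = ((-37 - 3 + 81)/(-6))*(-4*(-2)) - 154 = -1/6*41*8 - 154 = -41/6*8 - 154 = -164/3 - 154 = -626/3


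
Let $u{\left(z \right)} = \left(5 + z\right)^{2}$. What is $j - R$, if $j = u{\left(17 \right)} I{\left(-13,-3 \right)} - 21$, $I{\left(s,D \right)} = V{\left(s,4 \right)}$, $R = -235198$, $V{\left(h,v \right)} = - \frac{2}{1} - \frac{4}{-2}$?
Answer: $235177$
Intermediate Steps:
$V{\left(h,v \right)} = 0$ ($V{\left(h,v \right)} = \left(-2\right) 1 - -2 = -2 + 2 = 0$)
$I{\left(s,D \right)} = 0$
$j = -21$ ($j = \left(5 + 17\right)^{2} \cdot 0 - 21 = 22^{2} \cdot 0 - 21 = 484 \cdot 0 - 21 = 0 - 21 = -21$)
$j - R = -21 - -235198 = -21 + 235198 = 235177$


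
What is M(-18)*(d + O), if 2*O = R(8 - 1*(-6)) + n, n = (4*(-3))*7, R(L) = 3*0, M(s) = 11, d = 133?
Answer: 1001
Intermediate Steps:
R(L) = 0
n = -84 (n = -12*7 = -84)
O = -42 (O = (0 - 84)/2 = (1/2)*(-84) = -42)
M(-18)*(d + O) = 11*(133 - 42) = 11*91 = 1001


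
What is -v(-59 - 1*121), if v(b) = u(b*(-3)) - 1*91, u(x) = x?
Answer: -449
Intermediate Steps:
v(b) = -91 - 3*b (v(b) = b*(-3) - 1*91 = -3*b - 91 = -91 - 3*b)
-v(-59 - 1*121) = -(-91 - 3*(-59 - 1*121)) = -(-91 - 3*(-59 - 121)) = -(-91 - 3*(-180)) = -(-91 + 540) = -1*449 = -449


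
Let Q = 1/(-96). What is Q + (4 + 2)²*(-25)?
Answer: -86401/96 ≈ -900.01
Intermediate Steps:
Q = -1/96 ≈ -0.010417
Q + (4 + 2)²*(-25) = -1/96 + (4 + 2)²*(-25) = -1/96 + 6²*(-25) = -1/96 + 36*(-25) = -1/96 - 900 = -86401/96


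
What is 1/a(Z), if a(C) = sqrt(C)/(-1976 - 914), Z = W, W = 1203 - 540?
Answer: -170*sqrt(663)/39 ≈ -112.24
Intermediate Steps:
W = 663
Z = 663
a(C) = -sqrt(C)/2890 (a(C) = sqrt(C)/(-2890) = -sqrt(C)/2890)
1/a(Z) = 1/(-sqrt(663)/2890) = -170*sqrt(663)/39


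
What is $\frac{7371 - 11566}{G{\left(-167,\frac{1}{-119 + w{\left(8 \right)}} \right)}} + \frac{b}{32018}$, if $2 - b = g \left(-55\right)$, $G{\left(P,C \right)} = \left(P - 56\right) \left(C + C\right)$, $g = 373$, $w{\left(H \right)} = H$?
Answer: $- \frac{532138251}{510001} \approx -1043.4$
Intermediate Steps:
$G{\left(P,C \right)} = 2 C \left(-56 + P\right)$ ($G{\left(P,C \right)} = \left(-56 + P\right) 2 C = 2 C \left(-56 + P\right)$)
$b = 20517$ ($b = 2 - 373 \left(-55\right) = 2 - -20515 = 2 + 20515 = 20517$)
$\frac{7371 - 11566}{G{\left(-167,\frac{1}{-119 + w{\left(8 \right)}} \right)}} + \frac{b}{32018} = \frac{7371 - 11566}{2 \frac{1}{-119 + 8} \left(-56 - 167\right)} + \frac{20517}{32018} = - \frac{4195}{2 \frac{1}{-111} \left(-223\right)} + 20517 \cdot \frac{1}{32018} = - \frac{4195}{2 \left(- \frac{1}{111}\right) \left(-223\right)} + \frac{2931}{4574} = - \frac{4195}{\frac{446}{111}} + \frac{2931}{4574} = \left(-4195\right) \frac{111}{446} + \frac{2931}{4574} = - \frac{465645}{446} + \frac{2931}{4574} = - \frac{532138251}{510001}$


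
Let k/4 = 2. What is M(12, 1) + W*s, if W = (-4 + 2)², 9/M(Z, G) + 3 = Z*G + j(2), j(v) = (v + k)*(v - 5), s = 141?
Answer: 3945/7 ≈ 563.57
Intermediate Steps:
k = 8 (k = 4*2 = 8)
j(v) = (-5 + v)*(8 + v) (j(v) = (v + 8)*(v - 5) = (8 + v)*(-5 + v) = (-5 + v)*(8 + v))
M(Z, G) = 9/(-33 + G*Z) (M(Z, G) = 9/(-3 + (Z*G + (-40 + 2² + 3*2))) = 9/(-3 + (G*Z + (-40 + 4 + 6))) = 9/(-3 + (G*Z - 30)) = 9/(-3 + (-30 + G*Z)) = 9/(-33 + G*Z))
W = 4 (W = (-2)² = 4)
M(12, 1) + W*s = 9/(-33 + 1*12) + 4*141 = 9/(-33 + 12) + 564 = 9/(-21) + 564 = 9*(-1/21) + 564 = -3/7 + 564 = 3945/7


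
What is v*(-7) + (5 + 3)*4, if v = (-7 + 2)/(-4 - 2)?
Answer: 157/6 ≈ 26.167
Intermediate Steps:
v = ⅚ (v = -5/(-6) = -5*(-⅙) = ⅚ ≈ 0.83333)
v*(-7) + (5 + 3)*4 = (⅚)*(-7) + (5 + 3)*4 = -35/6 + 8*4 = -35/6 + 32 = 157/6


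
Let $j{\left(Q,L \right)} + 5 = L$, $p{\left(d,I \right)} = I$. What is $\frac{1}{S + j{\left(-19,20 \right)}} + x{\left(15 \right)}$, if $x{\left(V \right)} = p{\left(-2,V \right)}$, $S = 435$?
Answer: $\frac{6751}{450} \approx 15.002$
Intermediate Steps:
$j{\left(Q,L \right)} = -5 + L$
$x{\left(V \right)} = V$
$\frac{1}{S + j{\left(-19,20 \right)}} + x{\left(15 \right)} = \frac{1}{435 + \left(-5 + 20\right)} + 15 = \frac{1}{435 + 15} + 15 = \frac{1}{450} + 15 = \frac{6751}{450}$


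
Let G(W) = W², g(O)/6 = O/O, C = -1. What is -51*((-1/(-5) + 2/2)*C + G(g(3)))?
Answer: -8874/5 ≈ -1774.8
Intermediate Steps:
g(O) = 6 (g(O) = 6*(O/O) = 6*1 = 6)
-51*((-1/(-5) + 2/2)*C + G(g(3))) = -51*((-1/(-5) + 2/2)*(-1) + 6²) = -51*((-1*(-⅕) + 2*(½))*(-1) + 36) = -51*((⅕ + 1)*(-1) + 36) = -51*((6/5)*(-1) + 36) = -51*(-6/5 + 36) = -51*174/5 = -8874/5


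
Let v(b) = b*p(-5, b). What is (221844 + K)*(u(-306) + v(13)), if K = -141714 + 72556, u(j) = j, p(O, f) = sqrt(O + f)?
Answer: -46721916 + 3969836*sqrt(2) ≈ -4.1108e+7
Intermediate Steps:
K = -69158
v(b) = b*sqrt(-5 + b)
(221844 + K)*(u(-306) + v(13)) = (221844 - 69158)*(-306 + 13*sqrt(-5 + 13)) = 152686*(-306 + 13*sqrt(8)) = 152686*(-306 + 13*(2*sqrt(2))) = 152686*(-306 + 26*sqrt(2)) = -46721916 + 3969836*sqrt(2)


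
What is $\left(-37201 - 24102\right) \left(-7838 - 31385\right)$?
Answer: $2404487569$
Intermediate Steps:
$\left(-37201 - 24102\right) \left(-7838 - 31385\right) = \left(-61303\right) \left(-39223\right) = 2404487569$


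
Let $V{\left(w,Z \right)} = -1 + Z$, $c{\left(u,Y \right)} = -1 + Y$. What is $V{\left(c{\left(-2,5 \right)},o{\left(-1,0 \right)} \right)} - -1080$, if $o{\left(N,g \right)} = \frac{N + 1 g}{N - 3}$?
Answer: $\frac{4317}{4} \approx 1079.3$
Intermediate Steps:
$o{\left(N,g \right)} = \frac{N + g}{-3 + N}$
$V{\left(c{\left(-2,5 \right)},o{\left(-1,0 \right)} \right)} - -1080 = \left(-1 + \frac{-1 + 0}{-3 - 1}\right) - -1080 = \left(-1 + \frac{1}{-4} \left(-1\right)\right) + 1080 = \left(-1 - - \frac{1}{4}\right) + 1080 = \left(-1 + \frac{1}{4}\right) + 1080 = - \frac{3}{4} + 1080 = \frac{4317}{4}$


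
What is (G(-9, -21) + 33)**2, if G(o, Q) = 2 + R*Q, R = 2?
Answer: 49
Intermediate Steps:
G(o, Q) = 2 + 2*Q
(G(-9, -21) + 33)**2 = ((2 + 2*(-21)) + 33)**2 = ((2 - 42) + 33)**2 = (-40 + 33)**2 = (-7)**2 = 49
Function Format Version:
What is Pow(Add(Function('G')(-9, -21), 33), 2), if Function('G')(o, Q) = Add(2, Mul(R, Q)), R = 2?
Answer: 49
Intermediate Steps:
Function('G')(o, Q) = Add(2, Mul(2, Q))
Pow(Add(Function('G')(-9, -21), 33), 2) = Pow(Add(Add(2, Mul(2, -21)), 33), 2) = Pow(Add(Add(2, -42), 33), 2) = Pow(Add(-40, 33), 2) = Pow(-7, 2) = 49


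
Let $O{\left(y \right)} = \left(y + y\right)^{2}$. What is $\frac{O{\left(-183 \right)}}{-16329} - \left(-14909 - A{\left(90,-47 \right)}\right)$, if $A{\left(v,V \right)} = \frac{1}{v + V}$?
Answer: $\frac{3487521948}{234049} \approx 14901.0$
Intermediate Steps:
$O{\left(y \right)} = 4 y^{2}$ ($O{\left(y \right)} = \left(2 y\right)^{2} = 4 y^{2}$)
$A{\left(v,V \right)} = \frac{1}{V + v}$
$\frac{O{\left(-183 \right)}}{-16329} - \left(-14909 - A{\left(90,-47 \right)}\right) = \frac{4 \left(-183\right)^{2}}{-16329} - \left(-14909 - \frac{1}{-47 + 90}\right) = 4 \cdot 33489 \left(- \frac{1}{16329}\right) - \left(-14909 - \frac{1}{43}\right) = 133956 \left(- \frac{1}{16329}\right) - \left(-14909 - \frac{1}{43}\right) = - \frac{44652}{5443} - \left(-14909 - \frac{1}{43}\right) = - \frac{44652}{5443} - - \frac{641088}{43} = - \frac{44652}{5443} + \frac{641088}{43} = \frac{3487521948}{234049}$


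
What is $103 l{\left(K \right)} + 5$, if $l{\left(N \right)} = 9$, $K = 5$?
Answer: $932$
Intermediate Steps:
$103 l{\left(K \right)} + 5 = 103 \cdot 9 + 5 = 927 + 5 = 932$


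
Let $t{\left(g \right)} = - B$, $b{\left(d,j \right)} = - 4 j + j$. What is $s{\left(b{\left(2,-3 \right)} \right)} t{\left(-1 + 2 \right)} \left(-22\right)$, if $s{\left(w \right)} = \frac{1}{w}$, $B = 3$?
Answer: $\frac{22}{3} \approx 7.3333$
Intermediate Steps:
$b{\left(d,j \right)} = - 3 j$
$t{\left(g \right)} = -3$ ($t{\left(g \right)} = \left(-1\right) 3 = -3$)
$s{\left(b{\left(2,-3 \right)} \right)} t{\left(-1 + 2 \right)} \left(-22\right) = \frac{1}{\left(-3\right) \left(-3\right)} \left(-3\right) \left(-22\right) = \frac{1}{9} \left(-3\right) \left(-22\right) = \left(- \frac{1}{3}\right) \left(-22\right) = \frac{22}{3}$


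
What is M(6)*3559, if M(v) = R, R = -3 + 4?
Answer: 3559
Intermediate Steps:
R = 1
M(v) = 1
M(6)*3559 = 1*3559 = 3559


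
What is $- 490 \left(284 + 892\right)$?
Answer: $-576240$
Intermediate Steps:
$- 490 \left(284 + 892\right) = \left(-490\right) 1176 = -576240$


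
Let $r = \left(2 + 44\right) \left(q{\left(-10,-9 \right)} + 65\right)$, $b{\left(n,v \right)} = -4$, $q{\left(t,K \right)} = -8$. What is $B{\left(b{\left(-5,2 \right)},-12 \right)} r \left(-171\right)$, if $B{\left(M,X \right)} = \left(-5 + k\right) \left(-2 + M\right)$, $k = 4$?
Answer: $-2690172$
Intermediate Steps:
$B{\left(M,X \right)} = 2 - M$ ($B{\left(M,X \right)} = \left(-5 + 4\right) \left(-2 + M\right) = - (-2 + M) = 2 - M$)
$r = 2622$ ($r = \left(2 + 44\right) \left(-8 + 65\right) = 46 \cdot 57 = 2622$)
$B{\left(b{\left(-5,2 \right)},-12 \right)} r \left(-171\right) = \left(2 - -4\right) 2622 \left(-171\right) = \left(2 + 4\right) 2622 \left(-171\right) = 6 \cdot 2622 \left(-171\right) = 15732 \left(-171\right) = -2690172$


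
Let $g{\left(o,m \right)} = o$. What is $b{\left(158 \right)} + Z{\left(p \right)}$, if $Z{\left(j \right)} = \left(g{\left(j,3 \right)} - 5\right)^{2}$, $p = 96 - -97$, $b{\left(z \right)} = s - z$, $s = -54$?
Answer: $35132$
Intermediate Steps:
$b{\left(z \right)} = -54 - z$
$p = 193$ ($p = 96 + 97 = 193$)
$Z{\left(j \right)} = \left(-5 + j\right)^{2}$ ($Z{\left(j \right)} = \left(j - 5\right)^{2} = \left(-5 + j\right)^{2}$)
$b{\left(158 \right)} + Z{\left(p \right)} = \left(-54 - 158\right) + \left(-5 + 193\right)^{2} = \left(-54 - 158\right) + 188^{2} = -212 + 35344 = 35132$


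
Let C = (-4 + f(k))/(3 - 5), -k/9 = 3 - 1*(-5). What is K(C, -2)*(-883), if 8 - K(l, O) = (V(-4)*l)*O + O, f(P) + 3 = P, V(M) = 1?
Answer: -78587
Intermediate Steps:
k = -72 (k = -9*(3 - 1*(-5)) = -9*(3 + 5) = -9*8 = -72)
f(P) = -3 + P
C = 79/2 (C = (-4 + (-3 - 72))/(3 - 5) = (-4 - 75)/(-2) = -79*(-½) = 79/2 ≈ 39.500)
K(l, O) = 8 - O - O*l (K(l, O) = 8 - ((1*l)*O + O) = 8 - (l*O + O) = 8 - (O*l + O) = 8 - (O + O*l) = 8 + (-O - O*l) = 8 - O - O*l)
K(C, -2)*(-883) = (8 - 1*(-2) - 1*(-2)*79/2)*(-883) = (8 + 2 + 79)*(-883) = 89*(-883) = -78587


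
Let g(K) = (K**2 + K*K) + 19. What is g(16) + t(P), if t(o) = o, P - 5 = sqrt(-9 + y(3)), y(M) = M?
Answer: 536 + I*sqrt(6) ≈ 536.0 + 2.4495*I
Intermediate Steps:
P = 5 + I*sqrt(6) (P = 5 + sqrt(-9 + 3) = 5 + sqrt(-6) = 5 + I*sqrt(6) ≈ 5.0 + 2.4495*I)
g(K) = 19 + 2*K**2 (g(K) = (K**2 + K**2) + 19 = 2*K**2 + 19 = 19 + 2*K**2)
g(16) + t(P) = (19 + 2*16**2) + (5 + I*sqrt(6)) = (19 + 2*256) + (5 + I*sqrt(6)) = (19 + 512) + (5 + I*sqrt(6)) = 531 + (5 + I*sqrt(6)) = 536 + I*sqrt(6)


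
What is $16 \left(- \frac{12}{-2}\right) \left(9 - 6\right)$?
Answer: $288$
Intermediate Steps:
$16 \left(- \frac{12}{-2}\right) \left(9 - 6\right) = 16 \left(\left(-12\right) \left(- \frac{1}{2}\right)\right) \left(9 - 6\right) = 16 \cdot 6 \cdot 3 = 96 \cdot 3 = 288$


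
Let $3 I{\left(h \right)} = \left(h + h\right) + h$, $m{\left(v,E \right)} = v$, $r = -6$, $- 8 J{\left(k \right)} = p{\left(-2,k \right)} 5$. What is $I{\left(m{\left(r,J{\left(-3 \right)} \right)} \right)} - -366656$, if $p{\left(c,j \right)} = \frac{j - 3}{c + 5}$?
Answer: $366650$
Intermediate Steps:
$p{\left(c,j \right)} = \frac{-3 + j}{5 + c}$
$J{\left(k \right)} = \frac{5}{8} - \frac{5 k}{24}$ ($J{\left(k \right)} = - \frac{\frac{-3 + k}{5 - 2} \cdot 5}{8} = - \frac{\frac{-3 + k}{3} \cdot 5}{8} = - \frac{\left(-1 + \frac{k}{3}\right) 5}{8} = - \frac{-5 + \frac{5 k}{3}}{8} = \frac{5}{8} - \frac{5 k}{24}$)
$I{\left(h \right)} = h$ ($I{\left(h \right)} = \frac{\left(h + h\right) + h}{3} = \frac{2 h + h}{3} = \frac{3 h}{3} = h$)
$I{\left(m{\left(r,J{\left(-3 \right)} \right)} \right)} - -366656 = -6 - -366656 = -6 + 366656 = 366650$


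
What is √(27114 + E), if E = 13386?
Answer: 90*√5 ≈ 201.25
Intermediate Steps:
√(27114 + E) = √(27114 + 13386) = √40500 = 90*√5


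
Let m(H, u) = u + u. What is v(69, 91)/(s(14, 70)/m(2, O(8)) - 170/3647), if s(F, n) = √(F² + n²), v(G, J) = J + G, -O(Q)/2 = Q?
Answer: 12697395200/8468788733 - 119173456640*√26/8468788733 ≈ -70.255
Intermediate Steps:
O(Q) = -2*Q
v(G, J) = G + J
m(H, u) = 2*u
v(69, 91)/(s(14, 70)/m(2, O(8)) - 170/3647) = (69 + 91)/(√(14² + 70²)/((2*(-2*8))) - 170/3647) = 160/(√(196 + 4900)/((2*(-16))) - 170*1/3647) = 160/(√5096/(-32) - 170/3647) = 160/((14*√26)*(-1/32) - 170/3647) = 160/(-7*√26/16 - 170/3647) = 160/(-170/3647 - 7*√26/16)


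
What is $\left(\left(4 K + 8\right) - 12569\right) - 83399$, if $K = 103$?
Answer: $-95548$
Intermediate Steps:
$\left(\left(4 K + 8\right) - 12569\right) - 83399 = \left(\left(4 \cdot 103 + 8\right) - 12569\right) - 83399 = \left(\left(412 + 8\right) - 12569\right) - 83399 = \left(420 - 12569\right) - 83399 = -12149 - 83399 = -95548$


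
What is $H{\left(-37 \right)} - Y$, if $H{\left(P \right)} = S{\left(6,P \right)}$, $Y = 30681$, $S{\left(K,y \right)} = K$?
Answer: $-30675$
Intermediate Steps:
$H{\left(P \right)} = 6$
$H{\left(-37 \right)} - Y = 6 - 30681 = -30675$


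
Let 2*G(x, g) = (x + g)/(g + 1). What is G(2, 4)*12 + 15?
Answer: 111/5 ≈ 22.200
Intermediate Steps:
G(x, g) = (g + x)/(2*(1 + g)) (G(x, g) = ((x + g)/(g + 1))/2 = ((g + x)/(1 + g))/2 = (g + x)/(2*(1 + g)))
G(2, 4)*12 + 15 = ((4 + 2)/(2*(1 + 4)))*12 + 15 = ((½)*6/5)*12 + 15 = ((½)*(⅕)*6)*12 + 15 = (⅗)*12 + 15 = 36/5 + 15 = 111/5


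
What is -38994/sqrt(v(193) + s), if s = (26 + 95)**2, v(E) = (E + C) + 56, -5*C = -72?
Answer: -19497*sqrt(372610)/37261 ≈ -319.40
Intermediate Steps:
C = 72/5 (C = -1/5*(-72) = 72/5 ≈ 14.400)
v(E) = 352/5 + E (v(E) = (E + 72/5) + 56 = (72/5 + E) + 56 = 352/5 + E)
s = 14641 (s = 121**2 = 14641)
-38994/sqrt(v(193) + s) = -38994/sqrt((352/5 + 193) + 14641) = -38994/sqrt(1317/5 + 14641) = -38994*sqrt(372610)/74522 = -19497*sqrt(372610)/37261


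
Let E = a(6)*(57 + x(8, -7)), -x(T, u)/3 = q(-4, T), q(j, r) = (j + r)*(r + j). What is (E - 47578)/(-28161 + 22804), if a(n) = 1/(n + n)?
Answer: 190309/21428 ≈ 8.8813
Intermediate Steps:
q(j, r) = (j + r)² (q(j, r) = (j + r)*(j + r) = (j + r)²)
x(T, u) = -3*(-4 + T)²
a(n) = 1/(2*n)
E = ¾ (E = ((½)/6)*(57 - 3*(-4 + 8)²) = ((½)*(⅙))*(57 - 3*4²) = (57 - 3*16)/12 = (57 - 48)/12 = (1/12)*9 = ¾ ≈ 0.75000)
(E - 47578)/(-28161 + 22804) = (¾ - 47578)/(-28161 + 22804) = -190309/4/(-5357) = -190309/4*(-1/5357) = 190309/21428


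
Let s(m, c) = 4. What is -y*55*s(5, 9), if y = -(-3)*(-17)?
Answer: 11220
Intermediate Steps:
y = -51 (y = -1*51 = -51)
-y*55*s(5, 9) = -(-51*55)*4 = -(-2805)*4 = -1*(-11220) = 11220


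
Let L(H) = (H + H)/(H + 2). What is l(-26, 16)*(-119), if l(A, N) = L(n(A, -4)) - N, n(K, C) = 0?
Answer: 1904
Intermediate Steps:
L(H) = 2*H/(2 + H) (L(H) = (2*H)/(2 + H) = 2*H/(2 + H))
l(A, N) = -N (l(A, N) = 2*0/(2 + 0) - N = 2*0/2 - N = 2*0*(1/2) - N = 0 - N = -N)
l(-26, 16)*(-119) = -1*16*(-119) = -16*(-119) = 1904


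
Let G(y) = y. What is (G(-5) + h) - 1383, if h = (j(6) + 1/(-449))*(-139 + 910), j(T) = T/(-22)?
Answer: -7902350/4939 ≈ -1600.0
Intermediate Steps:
j(T) = -T/22 (j(T) = T*(-1/22) = -T/22)
h = -1047018/4939 (h = (-1/22*6 + 1/(-449))*(-139 + 910) = (-3/11 - 1/449)*771 = -1358/4939*771 = -1047018/4939 ≈ -211.99)
(G(-5) + h) - 1383 = (-5 - 1047018/4939) - 1383 = -1071713/4939 - 1383 = -7902350/4939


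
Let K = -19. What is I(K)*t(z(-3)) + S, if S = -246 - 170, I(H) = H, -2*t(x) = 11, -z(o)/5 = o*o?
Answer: -623/2 ≈ -311.50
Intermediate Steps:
z(o) = -5*o**2 (z(o) = -5*o*o = -5*o**2)
t(x) = -11/2 (t(x) = -1/2*11 = -11/2)
S = -416
I(K)*t(z(-3)) + S = -19*(-11/2) - 416 = 209/2 - 416 = -623/2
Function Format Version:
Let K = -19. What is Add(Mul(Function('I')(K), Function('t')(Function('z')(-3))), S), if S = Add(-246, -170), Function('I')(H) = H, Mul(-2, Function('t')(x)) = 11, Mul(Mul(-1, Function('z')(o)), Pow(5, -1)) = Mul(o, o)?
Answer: Rational(-623, 2) ≈ -311.50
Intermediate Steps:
Function('z')(o) = Mul(-5, Pow(o, 2)) (Function('z')(o) = Mul(-5, Mul(o, o)) = Mul(-5, Pow(o, 2)))
Function('t')(x) = Rational(-11, 2) (Function('t')(x) = Mul(Rational(-1, 2), 11) = Rational(-11, 2))
S = -416
Add(Mul(Function('I')(K), Function('t')(Function('z')(-3))), S) = Add(Mul(-19, Rational(-11, 2)), -416) = Add(Rational(209, 2), -416) = Rational(-623, 2)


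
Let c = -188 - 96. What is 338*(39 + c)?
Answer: -82810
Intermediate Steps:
c = -284
338*(39 + c) = 338*(39 - 284) = 338*(-245) = -82810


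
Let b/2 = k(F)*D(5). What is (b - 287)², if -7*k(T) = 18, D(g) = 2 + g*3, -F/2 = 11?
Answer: 6869641/49 ≈ 1.4020e+5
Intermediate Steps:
F = -22 (F = -2*11 = -22)
D(g) = 2 + 3*g
k(T) = -18/7 (k(T) = -⅐*18 = -18/7)
b = -612/7 (b = 2*(-18*(2 + 3*5)/7) = 2*(-18*(2 + 15)/7) = 2*(-18/7*17) = 2*(-306/7) = -612/7 ≈ -87.429)
(b - 287)² = (-612/7 - 287)² = (-2621/7)² = 6869641/49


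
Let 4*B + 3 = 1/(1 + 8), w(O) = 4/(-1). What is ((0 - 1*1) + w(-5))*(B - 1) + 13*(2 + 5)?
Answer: 1793/18 ≈ 99.611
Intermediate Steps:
w(O) = -4 (w(O) = 4*(-1) = -4)
B = -13/18 (B = -3/4 + 1/(4*(1 + 8)) = -3/4 + (1/4)/9 = -3/4 + (1/4)*(1/9) = -3/4 + 1/36 = -13/18 ≈ -0.72222)
((0 - 1*1) + w(-5))*(B - 1) + 13*(2 + 5) = ((0 - 1*1) - 4)*(-13/18 - 1) + 13*(2 + 5) = ((0 - 1) - 4)*(-31/18) + 13*7 = (-1 - 4)*(-31/18) + 91 = -5*(-31/18) + 91 = 155/18 + 91 = 1793/18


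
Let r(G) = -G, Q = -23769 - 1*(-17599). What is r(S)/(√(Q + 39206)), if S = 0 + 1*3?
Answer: -√8259/5506 ≈ -0.016505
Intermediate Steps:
Q = -6170 (Q = -23769 + 17599 = -6170)
S = 3 (S = 0 + 3 = 3)
r(S)/(√(Q + 39206)) = (-1*3)/(√(-6170 + 39206)) = -3*√8259/16518 = -√8259/5506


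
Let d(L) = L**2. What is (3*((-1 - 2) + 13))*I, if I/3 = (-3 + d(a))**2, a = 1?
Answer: 360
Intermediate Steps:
I = 12 (I = 3*(-3 + 1**2)**2 = 3*(-3 + 1)**2 = 3*(-2)**2 = 3*4 = 12)
(3*((-1 - 2) + 13))*I = (3*((-1 - 2) + 13))*12 = (3*(-3 + 13))*12 = (3*10)*12 = 30*12 = 360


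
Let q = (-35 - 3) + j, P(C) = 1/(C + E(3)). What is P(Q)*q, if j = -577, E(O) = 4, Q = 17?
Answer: -205/7 ≈ -29.286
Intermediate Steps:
P(C) = 1/(4 + C) (P(C) = 1/(C + 4) = 1/(4 + C))
q = -615 (q = (-35 - 3) - 577 = -38 - 577 = -615)
P(Q)*q = -615/(4 + 17) = -615/21 = (1/21)*(-615) = -205/7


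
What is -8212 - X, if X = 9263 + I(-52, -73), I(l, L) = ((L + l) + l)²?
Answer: -48804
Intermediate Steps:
I(l, L) = (L + 2*l)²
X = 40592 (X = 9263 + (-73 + 2*(-52))² = 9263 + (-73 - 104)² = 9263 + (-177)² = 9263 + 31329 = 40592)
-8212 - X = -8212 - 1*40592 = -8212 - 40592 = -48804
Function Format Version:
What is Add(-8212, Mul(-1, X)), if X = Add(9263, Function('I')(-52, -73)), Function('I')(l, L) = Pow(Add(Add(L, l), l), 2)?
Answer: -48804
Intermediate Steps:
Function('I')(l, L) = Pow(Add(L, Mul(2, l)), 2)
X = 40592 (X = Add(9263, Pow(Add(-73, Mul(2, -52)), 2)) = Add(9263, Pow(Add(-73, -104), 2)) = Add(9263, Pow(-177, 2)) = Add(9263, 31329) = 40592)
Add(-8212, Mul(-1, X)) = Add(-8212, Mul(-1, 40592)) = Add(-8212, -40592) = -48804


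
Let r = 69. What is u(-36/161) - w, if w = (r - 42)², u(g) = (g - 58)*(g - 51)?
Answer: 58410969/25921 ≈ 2253.4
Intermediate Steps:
u(g) = (-58 + g)*(-51 + g)
w = 729 (w = (69 - 42)² = 27² = 729)
u(-36/161) - w = (2958 + (-36/161)² - (-3924)/161) - 1*729 = (2958 + (-36*1/161)² - (-3924)/161) - 729 = (2958 + (-36/161)² - 109*(-36/161)) - 729 = (2958 + 1296/25921 + 3924/161) - 729 = 77307378/25921 - 729 = 58410969/25921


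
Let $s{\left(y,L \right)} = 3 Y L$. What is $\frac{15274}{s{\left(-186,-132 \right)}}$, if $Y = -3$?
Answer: $\frac{7637}{594} \approx 12.857$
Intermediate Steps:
$s{\left(y,L \right)} = - 9 L$ ($s{\left(y,L \right)} = 3 \left(-3\right) L = - 9 L$)
$\frac{15274}{s{\left(-186,-132 \right)}} = \frac{15274}{\left(-9\right) \left(-132\right)} = \frac{15274}{1188} = 15274 \cdot \frac{1}{1188} = \frac{7637}{594}$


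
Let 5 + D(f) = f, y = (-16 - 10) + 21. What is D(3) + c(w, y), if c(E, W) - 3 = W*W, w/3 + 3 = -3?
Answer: 26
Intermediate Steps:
w = -18 (w = -9 + 3*(-3) = -9 - 9 = -18)
y = -5 (y = -26 + 21 = -5)
c(E, W) = 3 + W² (c(E, W) = 3 + W*W = 3 + W²)
D(f) = -5 + f
D(3) + c(w, y) = (-5 + 3) + (3 + (-5)²) = -2 + (3 + 25) = -2 + 28 = 26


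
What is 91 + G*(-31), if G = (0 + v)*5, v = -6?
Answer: 1021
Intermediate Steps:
G = -30 (G = (0 - 6)*5 = -6*5 = -30)
91 + G*(-31) = 91 - 30*(-31) = 91 + 930 = 1021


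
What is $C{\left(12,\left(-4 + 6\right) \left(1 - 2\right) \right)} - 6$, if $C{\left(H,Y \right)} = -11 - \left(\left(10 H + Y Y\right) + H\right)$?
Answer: $-153$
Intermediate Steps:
$C{\left(H,Y \right)} = -11 - Y^{2} - 11 H$ ($C{\left(H,Y \right)} = -11 - \left(\left(10 H + Y^{2}\right) + H\right) = -11 - \left(\left(Y^{2} + 10 H\right) + H\right) = -11 - \left(Y^{2} + 11 H\right) = -11 - Y^{2} - 11 H$)
$C{\left(12,\left(-4 + 6\right) \left(1 - 2\right) \right)} - 6 = \left(-11 - \left(\left(-4 + 6\right) \left(1 - 2\right)\right)^{2} - 132\right) - 6 = \left(-11 - \left(2 \left(-1\right)\right)^{2} - 132\right) - 6 = \left(-11 - \left(-2\right)^{2} - 132\right) - 6 = \left(-11 - 4 - 132\right) - 6 = -147 - 6 = -153$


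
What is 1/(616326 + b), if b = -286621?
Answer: 1/329705 ≈ 3.0330e-6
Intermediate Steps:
1/(616326 + b) = 1/(616326 - 286621) = 1/329705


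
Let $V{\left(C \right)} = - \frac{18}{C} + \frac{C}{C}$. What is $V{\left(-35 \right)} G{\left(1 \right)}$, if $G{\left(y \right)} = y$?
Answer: $\frac{53}{35} \approx 1.5143$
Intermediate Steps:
$V{\left(C \right)} = 1 - \frac{18}{C}$ ($V{\left(C \right)} = - \frac{18}{C} + 1 = 1 - \frac{18}{C}$)
$V{\left(-35 \right)} G{\left(1 \right)} = \frac{-18 - 35}{-35} \cdot 1 = \left(- \frac{1}{35}\right) \left(-53\right) 1 = \frac{53}{35} \cdot 1 = \frac{53}{35}$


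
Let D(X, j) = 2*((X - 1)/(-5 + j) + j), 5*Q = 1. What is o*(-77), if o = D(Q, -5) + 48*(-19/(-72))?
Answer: -16324/75 ≈ -217.65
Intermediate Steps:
Q = 1/5 (Q = (1/5)*1 = 1/5 ≈ 0.20000)
D(X, j) = 2*j + 2*(-1 + X)/(-5 + j) (D(X, j) = 2*((-1 + X)/(-5 + j) + j) = 2*(j + (-1 + X)/(-5 + j)) = 2*j + 2*(-1 + X)/(-5 + j))
o = 212/75 (o = 2*(-1 + 1/5 + (-5)**2 - 5*(-5))/(-5 - 5) + 48*(-19/(-72)) = 2*(-1 + 1/5 + 25 + 25)/(-10) + 48*(-19*(-1/72)) = 2*(-1/10)*(246/5) + 48*(19/72) = -246/25 + 38/3 = 212/75 ≈ 2.8267)
o*(-77) = (212/75)*(-77) = -16324/75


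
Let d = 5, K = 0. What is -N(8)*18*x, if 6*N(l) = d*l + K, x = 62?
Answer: -7440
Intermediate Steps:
N(l) = 5*l/6 (N(l) = (5*l + 0)/6 = (5*l)/6 = 5*l/6)
-N(8)*18*x = -((5/6)*8)*18*62 = -(20/3)*18*62 = -120*62 = -1*7440 = -7440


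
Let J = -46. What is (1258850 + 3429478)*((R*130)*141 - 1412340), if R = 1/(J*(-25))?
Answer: -761465420559576/115 ≈ -6.6214e+12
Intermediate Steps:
R = 1/1150 (R = 1/(-46*(-25)) = -1/46*(-1/25) = 1/1150 ≈ 0.00086956)
(1258850 + 3429478)*((R*130)*141 - 1412340) = (1258850 + 3429478)*(((1/1150)*130)*141 - 1412340) = 4688328*((13/115)*141 - 1412340) = 4688328*(1833/115 - 1412340) = 4688328*(-162417267/115) = -761465420559576/115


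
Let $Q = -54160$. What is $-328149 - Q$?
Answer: $-273989$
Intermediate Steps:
$-328149 - Q = -328149 - -54160 = -328149 + 54160 = -273989$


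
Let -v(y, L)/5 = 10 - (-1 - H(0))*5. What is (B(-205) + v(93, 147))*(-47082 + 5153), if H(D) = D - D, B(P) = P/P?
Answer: 3102746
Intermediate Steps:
B(P) = 1
H(D) = 0
v(y, L) = -75 (v(y, L) = -5*(10 - (-1 - 1*0)*5) = -5*(10 - (-1 + 0)*5) = -5*(10 - (-1)*5) = -5*(10 - 1*(-5)) = -5*(10 + 5) = -5*15 = -75)
(B(-205) + v(93, 147))*(-47082 + 5153) = (1 - 75)*(-47082 + 5153) = -74*(-41929) = 3102746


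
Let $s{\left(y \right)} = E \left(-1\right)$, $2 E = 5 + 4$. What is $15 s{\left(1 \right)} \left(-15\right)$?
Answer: $\frac{2025}{2} \approx 1012.5$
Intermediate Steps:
$E = \frac{9}{2}$ ($E = \frac{5 + 4}{2} = \frac{1}{2} \cdot 9 = \frac{9}{2} \approx 4.5$)
$s{\left(y \right)} = - \frac{9}{2}$ ($s{\left(y \right)} = \frac{9}{2} \left(-1\right) = - \frac{9}{2}$)
$15 s{\left(1 \right)} \left(-15\right) = 15 \left(- \frac{9}{2}\right) \left(-15\right) = \left(- \frac{135}{2}\right) \left(-15\right) = \frac{2025}{2}$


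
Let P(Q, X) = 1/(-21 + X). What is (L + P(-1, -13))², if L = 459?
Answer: 243516025/1156 ≈ 2.1065e+5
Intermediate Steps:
(L + P(-1, -13))² = (459 + 1/(-21 - 13))² = (459 + 1/(-34))² = (459 - 1/34)² = (15605/34)² = 243516025/1156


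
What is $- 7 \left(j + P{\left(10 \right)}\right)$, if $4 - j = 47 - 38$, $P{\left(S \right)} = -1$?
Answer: $42$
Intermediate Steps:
$j = -5$ ($j = 4 - \left(47 - 38\right) = 4 - 9 = -5$)
$- 7 \left(j + P{\left(10 \right)}\right) = - 7 \left(-5 - 1\right) = \left(-7\right) \left(-6\right) = 42$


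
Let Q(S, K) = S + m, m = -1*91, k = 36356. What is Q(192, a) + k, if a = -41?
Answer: 36457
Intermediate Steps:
m = -91
Q(S, K) = -91 + S (Q(S, K) = S - 91 = -91 + S)
Q(192, a) + k = (-91 + 192) + 36356 = 101 + 36356 = 36457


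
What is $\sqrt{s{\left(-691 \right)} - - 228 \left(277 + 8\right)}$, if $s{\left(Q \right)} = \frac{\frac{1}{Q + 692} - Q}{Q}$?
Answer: $\frac{2 \sqrt{7756559302}}{691} \approx 254.91$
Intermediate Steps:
$s{\left(Q \right)} = \frac{\frac{1}{692 + Q} - Q}{Q}$
$\sqrt{s{\left(-691 \right)} - - 228 \left(277 + 8\right)} = \sqrt{\frac{1 - \left(-691\right)^{2} - -478172}{\left(-691\right) \left(692 - 691\right)} - - 228 \left(277 + 8\right)} = \sqrt{- \frac{1 - 477481 + 478172}{691 \cdot 1} - \left(-228\right) 285} = \sqrt{\left(- \frac{1}{691}\right) 1 \left(1 - 477481 + 478172\right) - -64980} = \sqrt{\left(- \frac{1}{691}\right) 1 \cdot 692 + 64980} = \sqrt{- \frac{692}{691} + 64980} = \sqrt{\frac{44900488}{691}} = \frac{2 \sqrt{7756559302}}{691}$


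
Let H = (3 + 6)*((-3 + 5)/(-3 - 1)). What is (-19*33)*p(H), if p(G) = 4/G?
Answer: 1672/3 ≈ 557.33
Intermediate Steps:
H = -9/2 (H = 9*(2/(-4)) = 9*(2*(-¼)) = 9*(-½) = -9/2 ≈ -4.5000)
(-19*33)*p(H) = (-19*33)*(4/(-9/2)) = -2508*(-2)/9 = -627*(-8/9) = 1672/3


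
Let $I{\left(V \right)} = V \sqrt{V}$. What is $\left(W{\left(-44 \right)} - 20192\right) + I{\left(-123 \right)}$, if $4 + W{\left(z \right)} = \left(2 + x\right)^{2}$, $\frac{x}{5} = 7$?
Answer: $-18827 - 123 i \sqrt{123} \approx -18827.0 - 1364.1 i$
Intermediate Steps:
$x = 35$ ($x = 5 \cdot 7 = 35$)
$I{\left(V \right)} = V^{\frac{3}{2}}$
$W{\left(z \right)} = 1365$ ($W{\left(z \right)} = -4 + \left(2 + 35\right)^{2} = -4 + 37^{2} = -4 + 1369 = 1365$)
$\left(W{\left(-44 \right)} - 20192\right) + I{\left(-123 \right)} = \left(1365 - 20192\right) + \left(-123\right)^{\frac{3}{2}} = -18827 - 123 i \sqrt{123}$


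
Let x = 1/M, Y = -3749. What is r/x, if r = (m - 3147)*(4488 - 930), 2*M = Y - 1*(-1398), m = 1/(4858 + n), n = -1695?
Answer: 41631730968840/3163 ≈ 1.3162e+10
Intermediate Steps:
m = 1/3163 (m = 1/(4858 - 1695) = 1/3163 ≈ 0.00031616)
M = -2351/2 (M = (-3749 - 1*(-1398))/2 = (-3749 + 1398)/2 = (1/2)*(-2351) = -2351/2 ≈ -1175.5)
x = -2/2351 (x = 1/(-2351/2) = -2/2351 ≈ -0.00085070)
r = -35416189680/3163 (r = (1/3163 - 3147)*(4488 - 930) = -9953960/3163*3558 = -35416189680/3163 ≈ -1.1197e+7)
r/x = -35416189680/(3163*(-2/2351)) = -35416189680/3163*(-2351/2) = 41631730968840/3163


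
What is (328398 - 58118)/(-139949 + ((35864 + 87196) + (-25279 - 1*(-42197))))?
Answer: 9320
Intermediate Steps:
(328398 - 58118)/(-139949 + ((35864 + 87196) + (-25279 - 1*(-42197)))) = 270280/(-139949 + (123060 + (-25279 + 42197))) = 270280/(-139949 + (123060 + 16918)) = 270280/(-139949 + 139978) = 270280/29 = 270280*(1/29) = 9320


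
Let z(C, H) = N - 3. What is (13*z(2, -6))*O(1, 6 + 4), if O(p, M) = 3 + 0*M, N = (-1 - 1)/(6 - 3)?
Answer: -143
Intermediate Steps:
N = -2/3 ≈ -0.66667
O(p, M) = 3 (O(p, M) = 3 + 0 = 3)
z(C, H) = -11/3 (z(C, H) = -2/3 - 3 = -11/3)
(13*z(2, -6))*O(1, 6 + 4) = (13*(-11/3))*3 = -143/3*3 = -143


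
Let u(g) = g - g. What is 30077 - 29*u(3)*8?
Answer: 30077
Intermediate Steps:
u(g) = 0
30077 - 29*u(3)*8 = 30077 - 29*0*8 = 30077 + 0*8 = 30077 + 0 = 30077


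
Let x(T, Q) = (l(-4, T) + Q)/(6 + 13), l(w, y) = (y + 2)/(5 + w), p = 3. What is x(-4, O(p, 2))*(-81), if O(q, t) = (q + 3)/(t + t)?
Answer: 81/38 ≈ 2.1316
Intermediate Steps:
O(q, t) = (3 + q)/(2*t) (O(q, t) = (3 + q)/((2*t)) = (3 + q)*(1/(2*t)) = (3 + q)/(2*t))
l(w, y) = (2 + y)/(5 + w)
x(T, Q) = 2/19 + Q/19 + T/19 (x(T, Q) = ((2 + T)/(5 - 4) + Q)/(6 + 13) = ((2 + T)/1 + Q)/19 = (1*(2 + T) + Q)*(1/19) = ((2 + T) + Q)*(1/19) = (2 + Q + T)*(1/19) = 2/19 + Q/19 + T/19)
x(-4, O(p, 2))*(-81) = (2/19 + ((½)*(3 + 3)/2)/19 + (1/19)*(-4))*(-81) = (2/19 + ((½)*(½)*6)/19 - 4/19)*(-81) = (2/19 + (1/19)*(3/2) - 4/19)*(-81) = (2/19 + 3/38 - 4/19)*(-81) = -1/38*(-81) = 81/38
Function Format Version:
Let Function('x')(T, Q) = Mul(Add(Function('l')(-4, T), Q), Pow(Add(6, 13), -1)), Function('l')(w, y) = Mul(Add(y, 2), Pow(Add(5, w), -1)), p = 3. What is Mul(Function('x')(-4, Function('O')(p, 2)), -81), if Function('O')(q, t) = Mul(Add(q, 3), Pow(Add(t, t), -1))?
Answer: Rational(81, 38) ≈ 2.1316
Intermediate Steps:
Function('O')(q, t) = Mul(Rational(1, 2), Pow(t, -1), Add(3, q)) (Function('O')(q, t) = Mul(Add(3, q), Pow(Mul(2, t), -1)) = Mul(Add(3, q), Mul(Rational(1, 2), Pow(t, -1))) = Mul(Rational(1, 2), Pow(t, -1), Add(3, q)))
Function('l')(w, y) = Mul(Pow(Add(5, w), -1), Add(2, y)) (Function('l')(w, y) = Mul(Add(2, y), Pow(Add(5, w), -1)) = Mul(Pow(Add(5, w), -1), Add(2, y)))
Function('x')(T, Q) = Add(Rational(2, 19), Mul(Rational(1, 19), Q), Mul(Rational(1, 19), T)) (Function('x')(T, Q) = Mul(Add(Mul(Pow(Add(5, -4), -1), Add(2, T)), Q), Pow(Add(6, 13), -1)) = Mul(Add(Mul(Pow(1, -1), Add(2, T)), Q), Pow(19, -1)) = Mul(Add(Mul(1, Add(2, T)), Q), Rational(1, 19)) = Mul(Add(Add(2, T), Q), Rational(1, 19)) = Mul(Add(2, Q, T), Rational(1, 19)) = Add(Rational(2, 19), Mul(Rational(1, 19), Q), Mul(Rational(1, 19), T)))
Mul(Function('x')(-4, Function('O')(p, 2)), -81) = Mul(Add(Rational(2, 19), Mul(Rational(1, 19), Mul(Rational(1, 2), Pow(2, -1), Add(3, 3))), Mul(Rational(1, 19), -4)), -81) = Mul(Add(Rational(2, 19), Mul(Rational(1, 19), Mul(Rational(1, 2), Rational(1, 2), 6)), Rational(-4, 19)), -81) = Mul(Add(Rational(2, 19), Mul(Rational(1, 19), Rational(3, 2)), Rational(-4, 19)), -81) = Mul(Add(Rational(2, 19), Rational(3, 38), Rational(-4, 19)), -81) = Mul(Rational(-1, 38), -81) = Rational(81, 38)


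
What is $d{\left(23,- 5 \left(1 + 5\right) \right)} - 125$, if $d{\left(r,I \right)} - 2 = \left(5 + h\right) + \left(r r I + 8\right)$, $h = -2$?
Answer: $-15982$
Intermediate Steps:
$d{\left(r,I \right)} = 13 + I r^{2}$ ($d{\left(r,I \right)} = 2 + \left(\left(5 - 2\right) + \left(r r I + 8\right)\right) = 2 + \left(3 + \left(r^{2} I + 8\right)\right) = 2 + \left(3 + \left(I r^{2} + 8\right)\right) = 2 + \left(3 + \left(8 + I r^{2}\right)\right) = 2 + \left(11 + I r^{2}\right) = 13 + I r^{2}$)
$d{\left(23,- 5 \left(1 + 5\right) \right)} - 125 = \left(13 + - 5 \left(1 + 5\right) 23^{2}\right) - 125 = \left(13 + \left(-5\right) 6 \cdot 529\right) - 125 = \left(13 - 15870\right) - 125 = -15857 - 125 = -15982$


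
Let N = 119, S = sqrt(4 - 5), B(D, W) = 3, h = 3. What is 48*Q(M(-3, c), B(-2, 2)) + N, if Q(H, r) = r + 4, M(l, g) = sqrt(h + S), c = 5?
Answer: 455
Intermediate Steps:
S = I (S = sqrt(-1) = I ≈ 1.0*I)
M(l, g) = sqrt(3 + I)
Q(H, r) = 4 + r
48*Q(M(-3, c), B(-2, 2)) + N = 48*(4 + 3) + 119 = 48*7 + 119 = 336 + 119 = 455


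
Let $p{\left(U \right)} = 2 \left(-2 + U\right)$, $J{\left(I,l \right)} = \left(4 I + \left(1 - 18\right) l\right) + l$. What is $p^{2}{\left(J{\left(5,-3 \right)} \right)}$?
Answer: $17424$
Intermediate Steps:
$J{\left(I,l \right)} = - 16 l + 4 I$ ($J{\left(I,l \right)} = \left(4 I + \left(1 - 18\right) l\right) + l = \left(4 I - 17 l\right) + l = \left(- 17 l + 4 I\right) + l = - 16 l + 4 I$)
$p{\left(U \right)} = -4 + 2 U$
$p^{2}{\left(J{\left(5,-3 \right)} \right)} = \left(-4 + 2 \left(\left(-16\right) \left(-3\right) + 4 \cdot 5\right)\right)^{2} = \left(-4 + 2 \left(48 + 20\right)\right)^{2} = \left(-4 + 2 \cdot 68\right)^{2} = \left(-4 + 136\right)^{2} = 132^{2} = 17424$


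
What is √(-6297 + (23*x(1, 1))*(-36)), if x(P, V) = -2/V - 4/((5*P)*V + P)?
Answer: I*√4089 ≈ 63.945*I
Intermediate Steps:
x(P, V) = -4/(P + 5*P*V) - 2/V (x(P, V) = -2/V - 4/(5*P*V + P) = -2/V - 4/(P + 5*P*V) = -4/(P + 5*P*V) - 2/V)
√(-6297 + (23*x(1, 1))*(-36)) = √(-6297 + (23*(2*(-1*1 - 2*1 - 5*1*1)/(1*1*(1 + 5*1))))*(-36)) = √(-6297 + (23*(2*1*1*(-1 - 2 - 5)/(1 + 5)))*(-36)) = √(-6297 + (23*(2*1*1*(-8)/6))*(-36)) = √(-6297 + (23*(2*1*1*(⅙)*(-8)))*(-36)) = √(-6297 + (23*(-8/3))*(-36)) = √(-6297 - 184/3*(-36)) = √(-6297 + 2208) = √(-4089) = I*√4089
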